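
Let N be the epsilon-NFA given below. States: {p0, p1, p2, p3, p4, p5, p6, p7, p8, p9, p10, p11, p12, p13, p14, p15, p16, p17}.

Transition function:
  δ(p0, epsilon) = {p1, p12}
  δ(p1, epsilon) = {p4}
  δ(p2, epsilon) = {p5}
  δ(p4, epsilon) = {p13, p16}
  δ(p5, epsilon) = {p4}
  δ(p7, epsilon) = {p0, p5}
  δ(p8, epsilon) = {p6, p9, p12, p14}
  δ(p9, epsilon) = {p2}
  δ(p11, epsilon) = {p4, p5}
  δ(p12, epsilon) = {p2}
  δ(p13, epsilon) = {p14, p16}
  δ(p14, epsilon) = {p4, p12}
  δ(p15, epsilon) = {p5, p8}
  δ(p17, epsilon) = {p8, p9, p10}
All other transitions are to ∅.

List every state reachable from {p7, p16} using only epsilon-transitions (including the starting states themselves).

Start with {p7, p16}.
From p7 via epsilon: add p0, p5.
From p0 via epsilon: add p1, p12.
From p5 via epsilon: add p4.
From p4 via epsilon: add p13.
From p12 via epsilon: add p2.
From p13 via epsilon: add p14.
No new states can be added; the closed set is {p0, p1, p2, p4, p5, p7, p12, p13, p14, p16}.

{p0, p1, p2, p4, p5, p7, p12, p13, p14, p16}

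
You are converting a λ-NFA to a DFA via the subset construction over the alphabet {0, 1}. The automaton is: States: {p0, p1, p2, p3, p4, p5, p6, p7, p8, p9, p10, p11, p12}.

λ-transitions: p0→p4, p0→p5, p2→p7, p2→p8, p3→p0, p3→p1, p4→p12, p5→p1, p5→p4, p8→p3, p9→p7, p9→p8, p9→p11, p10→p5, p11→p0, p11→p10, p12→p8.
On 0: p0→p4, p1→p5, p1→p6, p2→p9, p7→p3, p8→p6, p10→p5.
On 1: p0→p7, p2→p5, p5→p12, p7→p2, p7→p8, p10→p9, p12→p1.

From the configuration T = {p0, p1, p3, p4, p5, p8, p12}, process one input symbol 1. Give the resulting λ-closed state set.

p0 on 1 → {p7}.
p5 on 1 → {p12}.
p12 on 1 → {p1}.
No 1-transition from p1, p3, p4, p8.
Union after reading 1: {p1, p7, p12}.
Now take the λ-closure:
From p12 via λ: add p8.
From p8 via λ: add p3.
From p3 via λ: add p0.
From p0 via λ: add p4, p5.
No new states can be added; the closed set is {p0, p1, p3, p4, p5, p7, p8, p12}.

{p0, p1, p3, p4, p5, p7, p8, p12}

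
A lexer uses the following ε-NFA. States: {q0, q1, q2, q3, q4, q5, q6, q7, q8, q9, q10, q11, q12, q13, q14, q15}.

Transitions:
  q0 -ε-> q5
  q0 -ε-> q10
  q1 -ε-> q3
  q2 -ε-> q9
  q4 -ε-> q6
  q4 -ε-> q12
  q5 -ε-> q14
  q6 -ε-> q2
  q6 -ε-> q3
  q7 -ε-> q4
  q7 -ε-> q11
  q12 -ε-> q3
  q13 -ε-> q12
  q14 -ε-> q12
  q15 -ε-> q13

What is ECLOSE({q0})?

{q0, q3, q5, q10, q12, q14}

Start with {q0}.
From q0 via ε: add q5, q10.
From q5 via ε: add q14.
From q14 via ε: add q12.
From q12 via ε: add q3.
No new states can be added; the closed set is {q0, q3, q5, q10, q12, q14}.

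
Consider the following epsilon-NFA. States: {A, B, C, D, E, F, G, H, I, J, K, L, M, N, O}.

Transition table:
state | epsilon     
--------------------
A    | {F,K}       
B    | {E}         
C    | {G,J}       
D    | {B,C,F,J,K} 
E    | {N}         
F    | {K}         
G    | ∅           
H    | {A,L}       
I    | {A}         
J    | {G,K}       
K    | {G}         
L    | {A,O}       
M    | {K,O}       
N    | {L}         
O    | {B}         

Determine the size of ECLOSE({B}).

Start with {B}.
From B via epsilon: add E.
From E via epsilon: add N.
From N via epsilon: add L.
From L via epsilon: add A, O.
From A via epsilon: add F, K.
From K via epsilon: add G.
epsilon-closure = {A, B, E, F, G, K, L, N, O}, which has 9 states.

9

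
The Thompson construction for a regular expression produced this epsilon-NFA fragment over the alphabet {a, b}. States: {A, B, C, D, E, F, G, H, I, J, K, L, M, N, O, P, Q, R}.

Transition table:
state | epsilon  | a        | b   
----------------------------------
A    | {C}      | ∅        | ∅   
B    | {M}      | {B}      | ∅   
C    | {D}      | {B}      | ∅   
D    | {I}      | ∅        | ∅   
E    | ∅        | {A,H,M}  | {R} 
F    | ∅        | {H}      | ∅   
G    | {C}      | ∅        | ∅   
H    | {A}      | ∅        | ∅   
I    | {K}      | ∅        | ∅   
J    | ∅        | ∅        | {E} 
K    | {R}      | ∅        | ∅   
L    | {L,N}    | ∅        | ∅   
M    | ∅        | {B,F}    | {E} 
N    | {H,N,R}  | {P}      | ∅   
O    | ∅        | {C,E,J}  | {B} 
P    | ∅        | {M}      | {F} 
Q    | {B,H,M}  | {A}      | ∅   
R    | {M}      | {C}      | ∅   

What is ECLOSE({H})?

Start with {H}.
From H via epsilon: add A.
From A via epsilon: add C.
From C via epsilon: add D.
From D via epsilon: add I.
From I via epsilon: add K.
From K via epsilon: add R.
From R via epsilon: add M.
No new states can be added; the closed set is {A, C, D, H, I, K, M, R}.

{A, C, D, H, I, K, M, R}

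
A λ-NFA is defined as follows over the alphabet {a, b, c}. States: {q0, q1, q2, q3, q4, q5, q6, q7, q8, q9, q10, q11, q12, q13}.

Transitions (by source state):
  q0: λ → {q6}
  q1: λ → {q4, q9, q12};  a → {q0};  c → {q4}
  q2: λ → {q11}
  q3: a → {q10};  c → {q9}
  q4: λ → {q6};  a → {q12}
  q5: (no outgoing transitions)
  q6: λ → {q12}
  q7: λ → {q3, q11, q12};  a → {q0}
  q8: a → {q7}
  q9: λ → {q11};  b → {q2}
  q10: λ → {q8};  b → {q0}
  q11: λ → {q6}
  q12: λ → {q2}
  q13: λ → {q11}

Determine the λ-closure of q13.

Start with {q13}.
From q13 via λ: add q11.
From q11 via λ: add q6.
From q6 via λ: add q12.
From q12 via λ: add q2.
No new states can be added; the closed set is {q2, q6, q11, q12, q13}.

{q2, q6, q11, q12, q13}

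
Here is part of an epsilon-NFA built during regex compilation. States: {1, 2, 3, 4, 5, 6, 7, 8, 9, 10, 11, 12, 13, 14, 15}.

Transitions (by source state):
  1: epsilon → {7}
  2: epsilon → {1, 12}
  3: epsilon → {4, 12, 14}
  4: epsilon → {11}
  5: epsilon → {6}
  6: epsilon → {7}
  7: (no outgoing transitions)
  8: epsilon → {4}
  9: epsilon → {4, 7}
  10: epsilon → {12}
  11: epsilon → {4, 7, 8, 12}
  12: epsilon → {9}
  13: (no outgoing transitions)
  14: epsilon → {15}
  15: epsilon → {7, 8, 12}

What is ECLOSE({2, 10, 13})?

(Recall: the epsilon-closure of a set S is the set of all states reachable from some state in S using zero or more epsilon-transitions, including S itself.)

{1, 2, 4, 7, 8, 9, 10, 11, 12, 13}

Start with {2, 10, 13}.
From 2 via epsilon: add 1, 12.
From 1 via epsilon: add 7.
From 12 via epsilon: add 9.
From 9 via epsilon: add 4.
From 4 via epsilon: add 11.
From 11 via epsilon: add 8.
No new states can be added; the closed set is {1, 2, 4, 7, 8, 9, 10, 11, 12, 13}.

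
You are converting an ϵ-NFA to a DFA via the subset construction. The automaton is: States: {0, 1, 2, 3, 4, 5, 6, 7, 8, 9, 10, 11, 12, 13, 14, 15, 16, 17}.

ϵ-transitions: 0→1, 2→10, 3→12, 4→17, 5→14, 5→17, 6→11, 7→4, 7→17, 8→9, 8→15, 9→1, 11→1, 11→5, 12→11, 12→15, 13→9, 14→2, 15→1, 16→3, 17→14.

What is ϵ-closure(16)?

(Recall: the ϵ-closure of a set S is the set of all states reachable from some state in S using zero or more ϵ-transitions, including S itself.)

Start with {16}.
From 16 via ϵ: add 3.
From 3 via ϵ: add 12.
From 12 via ϵ: add 11, 15.
From 11 via ϵ: add 1, 5.
From 5 via ϵ: add 14, 17.
From 14 via ϵ: add 2.
From 2 via ϵ: add 10.
No new states can be added; the closed set is {1, 2, 3, 5, 10, 11, 12, 14, 15, 16, 17}.

{1, 2, 3, 5, 10, 11, 12, 14, 15, 16, 17}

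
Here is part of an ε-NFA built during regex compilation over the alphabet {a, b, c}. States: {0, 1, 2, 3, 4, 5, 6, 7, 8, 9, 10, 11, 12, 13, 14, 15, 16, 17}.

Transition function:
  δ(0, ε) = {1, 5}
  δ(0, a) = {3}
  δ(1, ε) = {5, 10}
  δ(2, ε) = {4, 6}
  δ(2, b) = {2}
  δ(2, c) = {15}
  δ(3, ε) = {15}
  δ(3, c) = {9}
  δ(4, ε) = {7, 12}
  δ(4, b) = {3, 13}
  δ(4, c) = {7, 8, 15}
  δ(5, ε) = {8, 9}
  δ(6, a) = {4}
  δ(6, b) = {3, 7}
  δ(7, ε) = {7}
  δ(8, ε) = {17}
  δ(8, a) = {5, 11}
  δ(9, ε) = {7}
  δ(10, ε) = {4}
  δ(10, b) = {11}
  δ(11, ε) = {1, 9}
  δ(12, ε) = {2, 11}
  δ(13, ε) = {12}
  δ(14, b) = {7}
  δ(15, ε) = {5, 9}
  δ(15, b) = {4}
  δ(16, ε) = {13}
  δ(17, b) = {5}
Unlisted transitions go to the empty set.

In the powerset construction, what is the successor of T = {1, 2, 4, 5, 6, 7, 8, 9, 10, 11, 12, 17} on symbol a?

6 on a → {4}.
8 on a → {5, 11}.
No a-transition from 1, 2, 4, 5, 7, 9, 10, 11, 12, 17.
Union after reading a: {4, 5, 11}.
Now take the ε-closure:
From 4 via ε: add 7, 12.
From 5 via ε: add 8, 9.
From 11 via ε: add 1.
From 1 via ε: add 10.
From 8 via ε: add 17.
From 12 via ε: add 2.
From 2 via ε: add 6.
No new states can be added; the closed set is {1, 2, 4, 5, 6, 7, 8, 9, 10, 11, 12, 17}.

{1, 2, 4, 5, 6, 7, 8, 9, 10, 11, 12, 17}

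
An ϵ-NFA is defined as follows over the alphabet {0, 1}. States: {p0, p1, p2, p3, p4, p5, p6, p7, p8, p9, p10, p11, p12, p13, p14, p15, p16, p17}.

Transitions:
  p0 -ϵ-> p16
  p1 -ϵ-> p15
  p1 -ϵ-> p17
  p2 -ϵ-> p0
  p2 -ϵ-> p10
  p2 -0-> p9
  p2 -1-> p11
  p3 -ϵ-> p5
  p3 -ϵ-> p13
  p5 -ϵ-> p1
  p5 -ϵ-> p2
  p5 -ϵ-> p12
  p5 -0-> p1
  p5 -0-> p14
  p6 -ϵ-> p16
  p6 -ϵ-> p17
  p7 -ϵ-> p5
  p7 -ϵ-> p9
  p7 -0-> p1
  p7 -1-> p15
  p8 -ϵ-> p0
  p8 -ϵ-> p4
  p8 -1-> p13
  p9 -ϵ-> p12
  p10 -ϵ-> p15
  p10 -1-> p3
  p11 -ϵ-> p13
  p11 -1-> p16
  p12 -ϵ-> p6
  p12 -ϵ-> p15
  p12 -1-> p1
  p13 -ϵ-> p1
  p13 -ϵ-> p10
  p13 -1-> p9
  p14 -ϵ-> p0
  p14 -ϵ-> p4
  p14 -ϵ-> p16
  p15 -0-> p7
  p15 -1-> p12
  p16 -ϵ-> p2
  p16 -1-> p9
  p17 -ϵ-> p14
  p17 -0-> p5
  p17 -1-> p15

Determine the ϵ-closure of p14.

{p0, p2, p4, p10, p14, p15, p16}

Start with {p14}.
From p14 via ϵ: add p0, p4, p16.
From p16 via ϵ: add p2.
From p2 via ϵ: add p10.
From p10 via ϵ: add p15.
No new states can be added; the closed set is {p0, p2, p4, p10, p14, p15, p16}.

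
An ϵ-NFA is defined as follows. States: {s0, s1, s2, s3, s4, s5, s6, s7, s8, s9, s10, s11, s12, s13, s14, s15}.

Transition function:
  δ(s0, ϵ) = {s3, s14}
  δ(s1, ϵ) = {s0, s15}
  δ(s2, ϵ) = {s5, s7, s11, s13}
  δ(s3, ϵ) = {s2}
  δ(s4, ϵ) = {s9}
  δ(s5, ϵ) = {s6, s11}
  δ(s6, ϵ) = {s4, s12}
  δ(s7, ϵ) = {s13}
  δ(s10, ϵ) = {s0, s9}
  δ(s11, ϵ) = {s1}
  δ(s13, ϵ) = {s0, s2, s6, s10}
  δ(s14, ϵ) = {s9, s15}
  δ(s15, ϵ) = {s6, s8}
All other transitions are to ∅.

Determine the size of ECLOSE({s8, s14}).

7

Start with {s8, s14}.
From s14 via ϵ: add s9, s15.
From s15 via ϵ: add s6.
From s6 via ϵ: add s4, s12.
ϵ-closure = {s4, s6, s8, s9, s12, s14, s15}, which has 7 states.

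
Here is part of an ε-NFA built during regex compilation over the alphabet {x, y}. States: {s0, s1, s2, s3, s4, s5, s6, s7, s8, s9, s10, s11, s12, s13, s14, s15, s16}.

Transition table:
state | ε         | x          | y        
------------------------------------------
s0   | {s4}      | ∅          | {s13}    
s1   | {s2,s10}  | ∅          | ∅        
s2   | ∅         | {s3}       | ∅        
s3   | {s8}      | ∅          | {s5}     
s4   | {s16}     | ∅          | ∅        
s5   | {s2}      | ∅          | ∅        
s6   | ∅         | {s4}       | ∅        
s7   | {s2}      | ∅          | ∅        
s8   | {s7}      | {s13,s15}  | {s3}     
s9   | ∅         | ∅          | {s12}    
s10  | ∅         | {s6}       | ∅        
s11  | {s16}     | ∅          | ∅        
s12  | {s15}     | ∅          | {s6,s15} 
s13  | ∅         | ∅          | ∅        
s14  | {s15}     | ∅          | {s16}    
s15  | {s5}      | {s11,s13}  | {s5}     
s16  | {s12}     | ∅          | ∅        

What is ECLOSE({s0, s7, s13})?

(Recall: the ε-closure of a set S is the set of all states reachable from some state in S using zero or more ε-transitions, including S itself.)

Start with {s0, s7, s13}.
From s0 via ε: add s4.
From s7 via ε: add s2.
From s4 via ε: add s16.
From s16 via ε: add s12.
From s12 via ε: add s15.
From s15 via ε: add s5.
No new states can be added; the closed set is {s0, s2, s4, s5, s7, s12, s13, s15, s16}.

{s0, s2, s4, s5, s7, s12, s13, s15, s16}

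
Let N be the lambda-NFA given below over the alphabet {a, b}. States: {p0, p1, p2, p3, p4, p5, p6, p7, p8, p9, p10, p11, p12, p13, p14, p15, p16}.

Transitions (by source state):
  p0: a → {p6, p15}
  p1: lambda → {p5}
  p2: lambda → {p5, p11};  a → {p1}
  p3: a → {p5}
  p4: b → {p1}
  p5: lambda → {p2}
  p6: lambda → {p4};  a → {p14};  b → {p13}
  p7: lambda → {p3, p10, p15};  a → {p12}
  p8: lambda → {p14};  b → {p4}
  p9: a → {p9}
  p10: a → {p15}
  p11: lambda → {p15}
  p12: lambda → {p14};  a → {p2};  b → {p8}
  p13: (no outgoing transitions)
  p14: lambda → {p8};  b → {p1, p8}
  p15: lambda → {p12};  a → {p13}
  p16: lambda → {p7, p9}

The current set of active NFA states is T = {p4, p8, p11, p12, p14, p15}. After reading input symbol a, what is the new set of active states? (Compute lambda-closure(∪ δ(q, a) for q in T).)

p12 on a → {p2}.
p15 on a → {p13}.
No a-transition from p4, p8, p11, p14.
Union after reading a: {p2, p13}.
Now take the lambda-closure:
From p2 via lambda: add p5, p11.
From p11 via lambda: add p15.
From p15 via lambda: add p12.
From p12 via lambda: add p14.
From p14 via lambda: add p8.
No new states can be added; the closed set is {p2, p5, p8, p11, p12, p13, p14, p15}.

{p2, p5, p8, p11, p12, p13, p14, p15}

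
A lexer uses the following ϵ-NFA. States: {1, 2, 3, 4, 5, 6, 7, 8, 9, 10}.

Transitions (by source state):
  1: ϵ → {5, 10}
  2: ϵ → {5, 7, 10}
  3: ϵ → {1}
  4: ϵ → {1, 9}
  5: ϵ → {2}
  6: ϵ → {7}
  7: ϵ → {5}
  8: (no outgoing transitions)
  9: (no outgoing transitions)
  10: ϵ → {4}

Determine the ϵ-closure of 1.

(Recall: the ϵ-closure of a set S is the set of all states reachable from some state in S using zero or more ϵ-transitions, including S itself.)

{1, 2, 4, 5, 7, 9, 10}

Start with {1}.
From 1 via ϵ: add 5, 10.
From 5 via ϵ: add 2.
From 10 via ϵ: add 4.
From 2 via ϵ: add 7.
From 4 via ϵ: add 9.
No new states can be added; the closed set is {1, 2, 4, 5, 7, 9, 10}.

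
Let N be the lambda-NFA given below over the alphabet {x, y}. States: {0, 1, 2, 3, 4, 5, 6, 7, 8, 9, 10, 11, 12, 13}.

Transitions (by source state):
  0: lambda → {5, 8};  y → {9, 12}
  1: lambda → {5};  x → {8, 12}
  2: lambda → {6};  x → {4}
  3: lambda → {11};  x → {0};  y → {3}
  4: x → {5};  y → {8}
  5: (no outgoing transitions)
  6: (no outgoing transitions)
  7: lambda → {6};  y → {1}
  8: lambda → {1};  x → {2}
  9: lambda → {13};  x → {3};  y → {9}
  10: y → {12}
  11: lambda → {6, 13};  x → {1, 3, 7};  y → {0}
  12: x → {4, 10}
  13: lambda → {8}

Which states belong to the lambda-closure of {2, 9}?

Start with {2, 9}.
From 2 via lambda: add 6.
From 9 via lambda: add 13.
From 13 via lambda: add 8.
From 8 via lambda: add 1.
From 1 via lambda: add 5.
No new states can be added; the closed set is {1, 2, 5, 6, 8, 9, 13}.

{1, 2, 5, 6, 8, 9, 13}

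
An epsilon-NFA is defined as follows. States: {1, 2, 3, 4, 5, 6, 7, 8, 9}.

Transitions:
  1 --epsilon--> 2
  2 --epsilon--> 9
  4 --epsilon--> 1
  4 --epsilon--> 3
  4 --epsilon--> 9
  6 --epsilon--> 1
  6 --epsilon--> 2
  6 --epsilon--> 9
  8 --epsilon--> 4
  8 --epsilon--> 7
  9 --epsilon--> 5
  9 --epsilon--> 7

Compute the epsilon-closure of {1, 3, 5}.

Start with {1, 3, 5}.
From 1 via epsilon: add 2.
From 2 via epsilon: add 9.
From 9 via epsilon: add 7.
No new states can be added; the closed set is {1, 2, 3, 5, 7, 9}.

{1, 2, 3, 5, 7, 9}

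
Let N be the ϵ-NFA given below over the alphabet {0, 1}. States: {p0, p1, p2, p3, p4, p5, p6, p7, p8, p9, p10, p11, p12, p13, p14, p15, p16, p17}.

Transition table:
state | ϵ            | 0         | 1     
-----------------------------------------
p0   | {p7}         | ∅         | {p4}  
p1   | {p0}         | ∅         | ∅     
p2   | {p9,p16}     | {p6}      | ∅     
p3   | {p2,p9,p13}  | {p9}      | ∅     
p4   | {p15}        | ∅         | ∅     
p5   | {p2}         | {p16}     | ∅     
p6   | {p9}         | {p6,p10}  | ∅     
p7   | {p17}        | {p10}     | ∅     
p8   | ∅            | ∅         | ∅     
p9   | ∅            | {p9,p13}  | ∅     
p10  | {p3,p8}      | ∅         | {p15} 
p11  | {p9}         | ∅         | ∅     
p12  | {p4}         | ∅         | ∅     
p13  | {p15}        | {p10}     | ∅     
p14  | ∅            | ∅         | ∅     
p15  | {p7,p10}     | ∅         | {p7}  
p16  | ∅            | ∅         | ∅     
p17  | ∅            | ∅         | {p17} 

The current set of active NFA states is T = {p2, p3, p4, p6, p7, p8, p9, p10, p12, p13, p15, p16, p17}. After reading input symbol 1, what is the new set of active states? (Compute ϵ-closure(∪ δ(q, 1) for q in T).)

{p2, p3, p7, p8, p9, p10, p13, p15, p16, p17}

p10 on 1 → {p15}.
p15 on 1 → {p7}.
p17 on 1 → {p17}.
No 1-transition from p2, p3, p4, p6, p7, p8, p9, p12, p13, p16.
Union after reading 1: {p7, p15, p17}.
Now take the ϵ-closure:
From p15 via ϵ: add p10.
From p10 via ϵ: add p3, p8.
From p3 via ϵ: add p2, p9, p13.
From p2 via ϵ: add p16.
No new states can be added; the closed set is {p2, p3, p7, p8, p9, p10, p13, p15, p16, p17}.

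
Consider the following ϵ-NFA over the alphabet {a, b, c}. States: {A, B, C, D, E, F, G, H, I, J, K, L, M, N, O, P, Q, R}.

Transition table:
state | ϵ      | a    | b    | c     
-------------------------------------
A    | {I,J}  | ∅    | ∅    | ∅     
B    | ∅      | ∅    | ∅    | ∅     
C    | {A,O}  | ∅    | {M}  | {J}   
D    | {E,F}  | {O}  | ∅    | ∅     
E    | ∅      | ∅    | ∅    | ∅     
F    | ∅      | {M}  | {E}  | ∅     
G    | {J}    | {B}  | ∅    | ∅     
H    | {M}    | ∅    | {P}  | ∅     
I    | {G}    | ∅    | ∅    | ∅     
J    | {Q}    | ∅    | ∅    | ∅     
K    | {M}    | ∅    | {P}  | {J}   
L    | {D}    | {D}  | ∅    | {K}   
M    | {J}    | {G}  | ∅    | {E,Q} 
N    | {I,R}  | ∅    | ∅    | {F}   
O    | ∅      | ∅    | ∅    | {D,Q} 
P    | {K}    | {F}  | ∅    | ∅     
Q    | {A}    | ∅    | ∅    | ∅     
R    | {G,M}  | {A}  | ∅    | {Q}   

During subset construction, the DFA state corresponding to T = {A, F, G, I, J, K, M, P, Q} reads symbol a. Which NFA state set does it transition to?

F on a → {M}.
G on a → {B}.
M on a → {G}.
P on a → {F}.
No a-transition from A, I, J, K, Q.
Union after reading a: {B, F, G, M}.
Now take the ϵ-closure:
From G via ϵ: add J.
From J via ϵ: add Q.
From Q via ϵ: add A.
From A via ϵ: add I.
No new states can be added; the closed set is {A, B, F, G, I, J, M, Q}.

{A, B, F, G, I, J, M, Q}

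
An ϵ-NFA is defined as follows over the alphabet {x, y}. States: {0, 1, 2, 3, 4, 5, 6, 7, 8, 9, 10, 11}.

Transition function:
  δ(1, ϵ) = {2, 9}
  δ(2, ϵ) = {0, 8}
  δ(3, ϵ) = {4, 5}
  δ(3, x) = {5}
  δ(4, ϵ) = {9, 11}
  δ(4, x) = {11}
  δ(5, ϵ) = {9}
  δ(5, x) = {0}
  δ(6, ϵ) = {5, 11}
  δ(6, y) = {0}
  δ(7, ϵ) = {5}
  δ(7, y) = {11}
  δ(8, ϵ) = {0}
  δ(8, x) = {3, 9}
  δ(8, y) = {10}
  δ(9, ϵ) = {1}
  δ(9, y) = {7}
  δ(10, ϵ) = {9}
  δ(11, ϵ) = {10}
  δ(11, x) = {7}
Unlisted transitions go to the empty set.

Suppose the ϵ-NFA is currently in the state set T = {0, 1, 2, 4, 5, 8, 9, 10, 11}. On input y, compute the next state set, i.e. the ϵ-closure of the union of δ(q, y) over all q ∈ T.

{0, 1, 2, 5, 7, 8, 9, 10}

8 on y → {10}.
9 on y → {7}.
No y-transition from 0, 1, 2, 4, 5, 10, 11.
Union after reading y: {7, 10}.
Now take the ϵ-closure:
From 7 via ϵ: add 5.
From 10 via ϵ: add 9.
From 9 via ϵ: add 1.
From 1 via ϵ: add 2.
From 2 via ϵ: add 0, 8.
No new states can be added; the closed set is {0, 1, 2, 5, 7, 8, 9, 10}.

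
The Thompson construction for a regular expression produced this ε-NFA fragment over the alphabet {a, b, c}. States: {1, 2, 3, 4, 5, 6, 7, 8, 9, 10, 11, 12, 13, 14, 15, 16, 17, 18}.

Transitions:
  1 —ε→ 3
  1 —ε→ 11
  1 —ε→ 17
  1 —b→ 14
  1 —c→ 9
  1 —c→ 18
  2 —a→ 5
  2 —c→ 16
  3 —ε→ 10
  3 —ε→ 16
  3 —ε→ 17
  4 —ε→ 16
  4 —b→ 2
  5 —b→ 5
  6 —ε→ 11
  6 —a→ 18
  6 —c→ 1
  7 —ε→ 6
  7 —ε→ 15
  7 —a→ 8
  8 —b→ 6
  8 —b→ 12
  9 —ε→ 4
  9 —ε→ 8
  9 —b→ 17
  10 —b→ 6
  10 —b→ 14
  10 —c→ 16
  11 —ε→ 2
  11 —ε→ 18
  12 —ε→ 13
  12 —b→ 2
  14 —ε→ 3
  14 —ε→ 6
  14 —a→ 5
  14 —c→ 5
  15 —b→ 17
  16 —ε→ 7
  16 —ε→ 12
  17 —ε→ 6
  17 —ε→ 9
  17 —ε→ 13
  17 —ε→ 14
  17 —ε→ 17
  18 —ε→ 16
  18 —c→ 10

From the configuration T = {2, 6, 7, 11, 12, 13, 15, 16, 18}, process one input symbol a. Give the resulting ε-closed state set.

{2, 5, 6, 7, 8, 11, 12, 13, 15, 16, 18}

2 on a → {5}.
6 on a → {18}.
7 on a → {8}.
No a-transition from 11, 12, 13, 15, 16, 18.
Union after reading a: {5, 8, 18}.
Now take the ε-closure:
From 18 via ε: add 16.
From 16 via ε: add 7, 12.
From 7 via ε: add 6, 15.
From 12 via ε: add 13.
From 6 via ε: add 11.
From 11 via ε: add 2.
No new states can be added; the closed set is {2, 5, 6, 7, 8, 11, 12, 13, 15, 16, 18}.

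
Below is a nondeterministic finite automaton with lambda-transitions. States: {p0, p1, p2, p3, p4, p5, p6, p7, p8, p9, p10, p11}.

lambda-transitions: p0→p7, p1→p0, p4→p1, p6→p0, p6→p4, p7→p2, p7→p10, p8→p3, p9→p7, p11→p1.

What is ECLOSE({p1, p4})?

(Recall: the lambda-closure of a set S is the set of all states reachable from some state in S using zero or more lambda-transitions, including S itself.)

Start with {p1, p4}.
From p1 via lambda: add p0.
From p0 via lambda: add p7.
From p7 via lambda: add p2, p10.
No new states can be added; the closed set is {p0, p1, p2, p4, p7, p10}.

{p0, p1, p2, p4, p7, p10}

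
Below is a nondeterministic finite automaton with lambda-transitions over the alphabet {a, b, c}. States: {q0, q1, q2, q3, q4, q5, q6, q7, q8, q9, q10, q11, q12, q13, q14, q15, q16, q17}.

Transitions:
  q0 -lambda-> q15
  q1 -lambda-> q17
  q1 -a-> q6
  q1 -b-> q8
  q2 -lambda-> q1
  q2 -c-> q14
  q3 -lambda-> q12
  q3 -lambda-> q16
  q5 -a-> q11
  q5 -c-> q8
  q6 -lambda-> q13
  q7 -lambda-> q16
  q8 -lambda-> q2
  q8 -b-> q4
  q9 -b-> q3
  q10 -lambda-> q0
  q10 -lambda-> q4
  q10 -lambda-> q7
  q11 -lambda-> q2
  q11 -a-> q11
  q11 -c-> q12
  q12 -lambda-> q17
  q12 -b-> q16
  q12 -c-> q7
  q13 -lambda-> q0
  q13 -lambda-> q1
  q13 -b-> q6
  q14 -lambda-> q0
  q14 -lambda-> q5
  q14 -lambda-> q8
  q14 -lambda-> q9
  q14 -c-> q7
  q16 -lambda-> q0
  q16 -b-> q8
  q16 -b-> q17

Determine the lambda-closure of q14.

Start with {q14}.
From q14 via lambda: add q0, q5, q8, q9.
From q0 via lambda: add q15.
From q8 via lambda: add q2.
From q2 via lambda: add q1.
From q1 via lambda: add q17.
No new states can be added; the closed set is {q0, q1, q2, q5, q8, q9, q14, q15, q17}.

{q0, q1, q2, q5, q8, q9, q14, q15, q17}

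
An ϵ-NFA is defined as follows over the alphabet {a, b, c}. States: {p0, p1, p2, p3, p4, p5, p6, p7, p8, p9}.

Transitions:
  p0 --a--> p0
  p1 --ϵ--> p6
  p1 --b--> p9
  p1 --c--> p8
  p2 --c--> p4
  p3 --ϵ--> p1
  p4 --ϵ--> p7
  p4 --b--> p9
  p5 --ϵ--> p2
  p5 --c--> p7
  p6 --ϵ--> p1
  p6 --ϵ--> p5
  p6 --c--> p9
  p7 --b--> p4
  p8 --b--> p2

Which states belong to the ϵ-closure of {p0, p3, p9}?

{p0, p1, p2, p3, p5, p6, p9}

Start with {p0, p3, p9}.
From p3 via ϵ: add p1.
From p1 via ϵ: add p6.
From p6 via ϵ: add p5.
From p5 via ϵ: add p2.
No new states can be added; the closed set is {p0, p1, p2, p3, p5, p6, p9}.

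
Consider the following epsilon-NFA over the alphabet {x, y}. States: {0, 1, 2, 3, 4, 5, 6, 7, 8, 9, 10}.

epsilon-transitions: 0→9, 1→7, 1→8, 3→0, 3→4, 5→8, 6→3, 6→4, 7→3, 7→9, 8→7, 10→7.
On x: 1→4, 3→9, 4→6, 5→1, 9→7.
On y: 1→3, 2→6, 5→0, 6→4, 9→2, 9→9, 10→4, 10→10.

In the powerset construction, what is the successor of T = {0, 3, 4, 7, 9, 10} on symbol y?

9 on y → {2, 9}.
10 on y → {4, 10}.
No y-transition from 0, 3, 4, 7.
Union after reading y: {2, 4, 9, 10}.
Now take the epsilon-closure:
From 10 via epsilon: add 7.
From 7 via epsilon: add 3.
From 3 via epsilon: add 0.
No new states can be added; the closed set is {0, 2, 3, 4, 7, 9, 10}.

{0, 2, 3, 4, 7, 9, 10}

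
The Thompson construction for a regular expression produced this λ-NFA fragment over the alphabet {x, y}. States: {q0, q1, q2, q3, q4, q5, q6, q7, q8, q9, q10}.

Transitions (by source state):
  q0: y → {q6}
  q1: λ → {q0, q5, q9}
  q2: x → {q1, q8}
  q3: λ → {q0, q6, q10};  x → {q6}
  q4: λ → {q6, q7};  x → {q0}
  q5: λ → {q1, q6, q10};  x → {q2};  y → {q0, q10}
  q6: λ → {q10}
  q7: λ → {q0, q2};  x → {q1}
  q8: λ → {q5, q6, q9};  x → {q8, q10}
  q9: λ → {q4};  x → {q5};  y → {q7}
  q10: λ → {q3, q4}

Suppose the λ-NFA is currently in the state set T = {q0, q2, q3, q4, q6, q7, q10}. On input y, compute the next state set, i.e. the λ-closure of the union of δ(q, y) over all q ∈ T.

{q0, q2, q3, q4, q6, q7, q10}

q0 on y → {q6}.
No y-transition from q2, q3, q4, q6, q7, q10.
Union after reading y: {q6}.
Now take the λ-closure:
From q6 via λ: add q10.
From q10 via λ: add q3, q4.
From q3 via λ: add q0.
From q4 via λ: add q7.
From q7 via λ: add q2.
No new states can be added; the closed set is {q0, q2, q3, q4, q6, q7, q10}.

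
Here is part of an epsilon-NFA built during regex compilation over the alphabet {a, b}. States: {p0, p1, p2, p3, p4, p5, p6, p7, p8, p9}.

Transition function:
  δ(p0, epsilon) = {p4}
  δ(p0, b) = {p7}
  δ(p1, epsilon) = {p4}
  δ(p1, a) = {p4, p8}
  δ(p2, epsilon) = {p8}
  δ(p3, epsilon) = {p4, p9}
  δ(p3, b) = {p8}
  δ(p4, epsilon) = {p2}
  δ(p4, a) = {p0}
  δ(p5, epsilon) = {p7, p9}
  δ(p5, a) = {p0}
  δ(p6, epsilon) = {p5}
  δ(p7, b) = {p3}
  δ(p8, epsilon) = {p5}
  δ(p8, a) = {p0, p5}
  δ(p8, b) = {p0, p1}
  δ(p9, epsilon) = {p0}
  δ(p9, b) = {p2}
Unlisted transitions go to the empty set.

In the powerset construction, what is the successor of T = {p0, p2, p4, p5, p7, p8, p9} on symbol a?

{p0, p2, p4, p5, p7, p8, p9}

p4 on a → {p0}.
p5 on a → {p0}.
p8 on a → {p0, p5}.
No a-transition from p0, p2, p7, p9.
Union after reading a: {p0, p5}.
Now take the epsilon-closure:
From p0 via epsilon: add p4.
From p5 via epsilon: add p7, p9.
From p4 via epsilon: add p2.
From p2 via epsilon: add p8.
No new states can be added; the closed set is {p0, p2, p4, p5, p7, p8, p9}.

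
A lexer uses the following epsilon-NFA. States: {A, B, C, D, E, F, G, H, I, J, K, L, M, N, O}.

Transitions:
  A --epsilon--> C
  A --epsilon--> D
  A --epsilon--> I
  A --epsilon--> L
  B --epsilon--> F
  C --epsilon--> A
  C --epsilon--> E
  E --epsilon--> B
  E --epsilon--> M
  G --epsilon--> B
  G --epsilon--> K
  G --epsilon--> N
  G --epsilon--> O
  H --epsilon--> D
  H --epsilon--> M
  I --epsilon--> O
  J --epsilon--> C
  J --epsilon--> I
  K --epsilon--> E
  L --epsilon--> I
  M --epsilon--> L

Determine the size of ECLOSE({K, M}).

8

Start with {K, M}.
From K via epsilon: add E.
From M via epsilon: add L.
From E via epsilon: add B.
From L via epsilon: add I.
From B via epsilon: add F.
From I via epsilon: add O.
epsilon-closure = {B, E, F, I, K, L, M, O}, which has 8 states.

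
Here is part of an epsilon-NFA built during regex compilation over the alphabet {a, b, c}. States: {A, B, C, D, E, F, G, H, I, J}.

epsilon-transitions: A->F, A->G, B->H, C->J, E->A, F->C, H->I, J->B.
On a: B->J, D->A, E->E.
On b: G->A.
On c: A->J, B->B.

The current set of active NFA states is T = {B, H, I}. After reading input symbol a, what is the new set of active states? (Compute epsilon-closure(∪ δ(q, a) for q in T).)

B on a → {J}.
No a-transition from H, I.
Union after reading a: {J}.
Now take the epsilon-closure:
From J via epsilon: add B.
From B via epsilon: add H.
From H via epsilon: add I.
No new states can be added; the closed set is {B, H, I, J}.

{B, H, I, J}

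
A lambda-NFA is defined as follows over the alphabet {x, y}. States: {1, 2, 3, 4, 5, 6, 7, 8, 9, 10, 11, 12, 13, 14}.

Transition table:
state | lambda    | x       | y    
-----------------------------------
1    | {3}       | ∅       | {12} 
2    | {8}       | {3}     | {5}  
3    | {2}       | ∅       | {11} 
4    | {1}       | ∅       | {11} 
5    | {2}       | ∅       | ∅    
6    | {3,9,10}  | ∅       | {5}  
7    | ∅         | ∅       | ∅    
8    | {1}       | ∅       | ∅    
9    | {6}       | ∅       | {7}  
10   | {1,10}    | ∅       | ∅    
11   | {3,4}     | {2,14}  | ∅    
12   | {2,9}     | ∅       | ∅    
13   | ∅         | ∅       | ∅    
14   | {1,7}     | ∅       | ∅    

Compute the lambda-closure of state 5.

Start with {5}.
From 5 via lambda: add 2.
From 2 via lambda: add 8.
From 8 via lambda: add 1.
From 1 via lambda: add 3.
No new states can be added; the closed set is {1, 2, 3, 5, 8}.

{1, 2, 3, 5, 8}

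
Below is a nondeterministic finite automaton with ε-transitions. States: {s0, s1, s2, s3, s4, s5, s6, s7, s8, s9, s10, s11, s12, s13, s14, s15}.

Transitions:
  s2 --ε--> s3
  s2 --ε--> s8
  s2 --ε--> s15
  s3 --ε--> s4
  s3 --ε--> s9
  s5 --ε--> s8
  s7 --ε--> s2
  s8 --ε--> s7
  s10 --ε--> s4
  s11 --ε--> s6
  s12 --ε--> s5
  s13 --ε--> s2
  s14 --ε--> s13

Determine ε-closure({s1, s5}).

{s1, s2, s3, s4, s5, s7, s8, s9, s15}

Start with {s1, s5}.
From s5 via ε: add s8.
From s8 via ε: add s7.
From s7 via ε: add s2.
From s2 via ε: add s3, s15.
From s3 via ε: add s4, s9.
No new states can be added; the closed set is {s1, s2, s3, s4, s5, s7, s8, s9, s15}.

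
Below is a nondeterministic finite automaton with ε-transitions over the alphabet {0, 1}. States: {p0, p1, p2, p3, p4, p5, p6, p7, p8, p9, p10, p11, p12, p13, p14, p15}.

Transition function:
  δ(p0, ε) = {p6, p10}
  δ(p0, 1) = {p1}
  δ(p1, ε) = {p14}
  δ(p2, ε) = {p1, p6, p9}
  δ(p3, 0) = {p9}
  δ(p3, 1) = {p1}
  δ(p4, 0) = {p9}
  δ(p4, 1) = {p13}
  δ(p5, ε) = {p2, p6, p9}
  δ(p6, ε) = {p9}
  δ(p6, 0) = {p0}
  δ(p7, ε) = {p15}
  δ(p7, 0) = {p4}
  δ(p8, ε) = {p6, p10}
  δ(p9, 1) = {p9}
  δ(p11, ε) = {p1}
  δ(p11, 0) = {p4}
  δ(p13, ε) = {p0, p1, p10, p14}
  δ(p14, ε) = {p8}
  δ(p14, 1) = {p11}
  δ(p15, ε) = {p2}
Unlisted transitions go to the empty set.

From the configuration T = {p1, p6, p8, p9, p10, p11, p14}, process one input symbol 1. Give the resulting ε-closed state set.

{p1, p6, p8, p9, p10, p11, p14}

p9 on 1 → {p9}.
p14 on 1 → {p11}.
No 1-transition from p1, p6, p8, p10, p11.
Union after reading 1: {p9, p11}.
Now take the ε-closure:
From p11 via ε: add p1.
From p1 via ε: add p14.
From p14 via ε: add p8.
From p8 via ε: add p6, p10.
No new states can be added; the closed set is {p1, p6, p8, p9, p10, p11, p14}.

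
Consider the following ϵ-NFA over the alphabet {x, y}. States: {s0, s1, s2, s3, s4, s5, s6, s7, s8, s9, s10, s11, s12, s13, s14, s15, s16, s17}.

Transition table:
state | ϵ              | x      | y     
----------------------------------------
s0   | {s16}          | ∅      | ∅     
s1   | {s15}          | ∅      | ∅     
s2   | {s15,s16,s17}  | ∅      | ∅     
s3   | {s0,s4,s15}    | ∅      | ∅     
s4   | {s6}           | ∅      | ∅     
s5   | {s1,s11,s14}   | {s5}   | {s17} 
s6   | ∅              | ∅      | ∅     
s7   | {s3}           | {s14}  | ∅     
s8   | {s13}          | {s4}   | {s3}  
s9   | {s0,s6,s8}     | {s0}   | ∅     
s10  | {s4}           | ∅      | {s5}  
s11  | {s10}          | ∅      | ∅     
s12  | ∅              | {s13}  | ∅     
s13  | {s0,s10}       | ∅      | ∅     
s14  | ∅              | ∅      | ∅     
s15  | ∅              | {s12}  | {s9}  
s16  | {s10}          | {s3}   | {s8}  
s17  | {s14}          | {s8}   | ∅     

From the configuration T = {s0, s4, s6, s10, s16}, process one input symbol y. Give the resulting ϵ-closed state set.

{s0, s1, s4, s5, s6, s8, s10, s11, s13, s14, s15, s16}

s10 on y → {s5}.
s16 on y → {s8}.
No y-transition from s0, s4, s6.
Union after reading y: {s5, s8}.
Now take the ϵ-closure:
From s5 via ϵ: add s1, s11, s14.
From s8 via ϵ: add s13.
From s1 via ϵ: add s15.
From s11 via ϵ: add s10.
From s13 via ϵ: add s0.
From s0 via ϵ: add s16.
From s10 via ϵ: add s4.
From s4 via ϵ: add s6.
No new states can be added; the closed set is {s0, s1, s4, s5, s6, s8, s10, s11, s13, s14, s15, s16}.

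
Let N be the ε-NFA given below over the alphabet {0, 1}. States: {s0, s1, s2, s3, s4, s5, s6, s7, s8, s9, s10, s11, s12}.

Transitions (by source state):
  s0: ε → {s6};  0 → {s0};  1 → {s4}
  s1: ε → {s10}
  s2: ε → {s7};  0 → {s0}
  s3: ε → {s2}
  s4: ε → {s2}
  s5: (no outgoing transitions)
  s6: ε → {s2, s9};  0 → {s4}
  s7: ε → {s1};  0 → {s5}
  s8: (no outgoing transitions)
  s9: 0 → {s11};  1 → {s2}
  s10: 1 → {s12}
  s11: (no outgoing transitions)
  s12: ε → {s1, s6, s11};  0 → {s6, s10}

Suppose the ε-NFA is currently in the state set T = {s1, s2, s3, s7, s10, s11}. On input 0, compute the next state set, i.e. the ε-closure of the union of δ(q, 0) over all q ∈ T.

s2 on 0 → {s0}.
s7 on 0 → {s5}.
No 0-transition from s1, s3, s10, s11.
Union after reading 0: {s0, s5}.
Now take the ε-closure:
From s0 via ε: add s6.
From s6 via ε: add s2, s9.
From s2 via ε: add s7.
From s7 via ε: add s1.
From s1 via ε: add s10.
No new states can be added; the closed set is {s0, s1, s2, s5, s6, s7, s9, s10}.

{s0, s1, s2, s5, s6, s7, s9, s10}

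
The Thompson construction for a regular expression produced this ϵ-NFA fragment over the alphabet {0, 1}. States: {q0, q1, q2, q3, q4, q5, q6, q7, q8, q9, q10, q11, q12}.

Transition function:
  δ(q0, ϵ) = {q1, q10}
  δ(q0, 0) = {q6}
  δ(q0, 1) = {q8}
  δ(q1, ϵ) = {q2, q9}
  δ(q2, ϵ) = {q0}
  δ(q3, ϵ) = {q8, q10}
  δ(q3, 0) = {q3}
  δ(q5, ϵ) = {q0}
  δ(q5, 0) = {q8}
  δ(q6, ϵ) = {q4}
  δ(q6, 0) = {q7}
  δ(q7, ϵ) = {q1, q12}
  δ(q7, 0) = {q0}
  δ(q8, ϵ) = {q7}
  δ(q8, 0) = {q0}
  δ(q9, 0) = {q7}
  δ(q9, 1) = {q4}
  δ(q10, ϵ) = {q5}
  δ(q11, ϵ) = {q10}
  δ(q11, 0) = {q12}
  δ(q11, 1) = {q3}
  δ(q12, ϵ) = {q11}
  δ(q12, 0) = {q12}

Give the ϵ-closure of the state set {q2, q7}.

Start with {q2, q7}.
From q2 via ϵ: add q0.
From q7 via ϵ: add q1, q12.
From q0 via ϵ: add q10.
From q1 via ϵ: add q9.
From q12 via ϵ: add q11.
From q10 via ϵ: add q5.
No new states can be added; the closed set is {q0, q1, q2, q5, q7, q9, q10, q11, q12}.

{q0, q1, q2, q5, q7, q9, q10, q11, q12}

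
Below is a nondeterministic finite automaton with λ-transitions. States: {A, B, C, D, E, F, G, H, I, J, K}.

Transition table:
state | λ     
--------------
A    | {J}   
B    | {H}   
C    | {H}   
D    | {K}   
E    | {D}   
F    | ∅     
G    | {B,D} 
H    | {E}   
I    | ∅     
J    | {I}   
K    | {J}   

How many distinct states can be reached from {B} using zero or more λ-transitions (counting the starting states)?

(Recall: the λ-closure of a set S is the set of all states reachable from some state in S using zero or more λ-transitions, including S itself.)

Start with {B}.
From B via λ: add H.
From H via λ: add E.
From E via λ: add D.
From D via λ: add K.
From K via λ: add J.
From J via λ: add I.
λ-closure = {B, D, E, H, I, J, K}, which has 7 states.

7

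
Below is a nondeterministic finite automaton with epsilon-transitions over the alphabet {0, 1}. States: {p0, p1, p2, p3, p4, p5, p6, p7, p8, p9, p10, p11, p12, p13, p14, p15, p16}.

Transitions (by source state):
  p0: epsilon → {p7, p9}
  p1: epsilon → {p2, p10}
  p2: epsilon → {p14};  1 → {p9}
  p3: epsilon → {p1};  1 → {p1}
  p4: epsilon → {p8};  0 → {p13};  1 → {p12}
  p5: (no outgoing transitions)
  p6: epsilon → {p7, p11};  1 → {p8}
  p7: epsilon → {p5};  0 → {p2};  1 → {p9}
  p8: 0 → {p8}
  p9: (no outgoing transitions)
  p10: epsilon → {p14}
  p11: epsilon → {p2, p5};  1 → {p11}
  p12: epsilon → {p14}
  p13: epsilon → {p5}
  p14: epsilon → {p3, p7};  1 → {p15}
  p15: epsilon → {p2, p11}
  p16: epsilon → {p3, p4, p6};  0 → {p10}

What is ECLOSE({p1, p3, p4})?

Start with {p1, p3, p4}.
From p1 via epsilon: add p2, p10.
From p4 via epsilon: add p8.
From p2 via epsilon: add p14.
From p14 via epsilon: add p7.
From p7 via epsilon: add p5.
No new states can be added; the closed set is {p1, p2, p3, p4, p5, p7, p8, p10, p14}.

{p1, p2, p3, p4, p5, p7, p8, p10, p14}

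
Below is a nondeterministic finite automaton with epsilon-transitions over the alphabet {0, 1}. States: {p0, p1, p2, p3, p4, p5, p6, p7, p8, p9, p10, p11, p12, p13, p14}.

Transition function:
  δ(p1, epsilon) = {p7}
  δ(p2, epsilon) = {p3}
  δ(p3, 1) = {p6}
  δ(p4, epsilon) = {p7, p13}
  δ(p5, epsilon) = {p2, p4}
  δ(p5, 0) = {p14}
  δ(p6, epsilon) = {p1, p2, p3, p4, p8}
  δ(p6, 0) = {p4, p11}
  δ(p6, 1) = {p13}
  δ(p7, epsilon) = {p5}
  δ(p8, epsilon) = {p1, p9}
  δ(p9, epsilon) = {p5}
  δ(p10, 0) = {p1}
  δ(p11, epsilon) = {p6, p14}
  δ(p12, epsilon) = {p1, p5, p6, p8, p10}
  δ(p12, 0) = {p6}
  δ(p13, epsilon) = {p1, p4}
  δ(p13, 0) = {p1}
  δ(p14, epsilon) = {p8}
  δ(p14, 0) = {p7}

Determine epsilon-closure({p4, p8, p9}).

{p1, p2, p3, p4, p5, p7, p8, p9, p13}

Start with {p4, p8, p9}.
From p4 via epsilon: add p7, p13.
From p8 via epsilon: add p1.
From p9 via epsilon: add p5.
From p5 via epsilon: add p2.
From p2 via epsilon: add p3.
No new states can be added; the closed set is {p1, p2, p3, p4, p5, p7, p8, p9, p13}.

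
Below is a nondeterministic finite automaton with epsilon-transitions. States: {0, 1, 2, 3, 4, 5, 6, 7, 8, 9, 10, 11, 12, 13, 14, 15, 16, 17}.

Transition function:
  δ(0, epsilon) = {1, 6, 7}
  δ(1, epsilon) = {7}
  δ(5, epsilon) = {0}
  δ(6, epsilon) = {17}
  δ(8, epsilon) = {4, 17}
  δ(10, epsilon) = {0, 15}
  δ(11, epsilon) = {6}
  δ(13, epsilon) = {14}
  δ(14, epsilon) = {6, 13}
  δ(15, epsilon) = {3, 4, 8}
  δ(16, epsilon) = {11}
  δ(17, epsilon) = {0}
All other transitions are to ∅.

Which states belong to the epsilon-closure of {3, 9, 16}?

Start with {3, 9, 16}.
From 16 via epsilon: add 11.
From 11 via epsilon: add 6.
From 6 via epsilon: add 17.
From 17 via epsilon: add 0.
From 0 via epsilon: add 1, 7.
No new states can be added; the closed set is {0, 1, 3, 6, 7, 9, 11, 16, 17}.

{0, 1, 3, 6, 7, 9, 11, 16, 17}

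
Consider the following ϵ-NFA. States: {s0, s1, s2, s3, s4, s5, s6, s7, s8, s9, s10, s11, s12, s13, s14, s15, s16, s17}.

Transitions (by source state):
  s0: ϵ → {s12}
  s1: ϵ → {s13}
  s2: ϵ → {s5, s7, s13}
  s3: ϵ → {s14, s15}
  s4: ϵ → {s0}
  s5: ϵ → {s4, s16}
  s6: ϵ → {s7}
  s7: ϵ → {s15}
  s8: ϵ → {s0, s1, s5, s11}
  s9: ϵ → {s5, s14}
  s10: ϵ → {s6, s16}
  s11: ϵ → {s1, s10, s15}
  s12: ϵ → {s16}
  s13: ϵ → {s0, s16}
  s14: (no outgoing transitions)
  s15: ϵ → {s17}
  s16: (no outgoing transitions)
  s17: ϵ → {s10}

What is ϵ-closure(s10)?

{s6, s7, s10, s15, s16, s17}

Start with {s10}.
From s10 via ϵ: add s6, s16.
From s6 via ϵ: add s7.
From s7 via ϵ: add s15.
From s15 via ϵ: add s17.
No new states can be added; the closed set is {s6, s7, s10, s15, s16, s17}.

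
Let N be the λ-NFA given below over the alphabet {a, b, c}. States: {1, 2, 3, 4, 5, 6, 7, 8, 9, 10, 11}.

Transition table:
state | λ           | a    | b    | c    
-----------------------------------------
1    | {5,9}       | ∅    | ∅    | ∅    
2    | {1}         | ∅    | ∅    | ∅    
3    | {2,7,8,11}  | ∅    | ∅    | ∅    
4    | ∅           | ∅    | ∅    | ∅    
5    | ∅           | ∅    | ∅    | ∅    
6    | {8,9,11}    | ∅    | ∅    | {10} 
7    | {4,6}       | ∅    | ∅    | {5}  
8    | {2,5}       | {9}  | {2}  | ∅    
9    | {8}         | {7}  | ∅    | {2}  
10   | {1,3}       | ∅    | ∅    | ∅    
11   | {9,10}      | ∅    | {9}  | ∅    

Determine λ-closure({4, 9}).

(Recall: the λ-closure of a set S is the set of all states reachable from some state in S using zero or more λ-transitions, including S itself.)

Start with {4, 9}.
From 9 via λ: add 8.
From 8 via λ: add 2, 5.
From 2 via λ: add 1.
No new states can be added; the closed set is {1, 2, 4, 5, 8, 9}.

{1, 2, 4, 5, 8, 9}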